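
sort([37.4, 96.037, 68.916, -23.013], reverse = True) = [96.037, 68.916, 37.4, -23.013]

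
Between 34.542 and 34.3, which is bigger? 34.542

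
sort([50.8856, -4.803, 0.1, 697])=[-4.803, 0.1, 50.8856, 697]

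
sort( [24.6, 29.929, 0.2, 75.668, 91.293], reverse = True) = [91.293, 75.668, 29.929, 24.6, 0.2]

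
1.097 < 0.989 False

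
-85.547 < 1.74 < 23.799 True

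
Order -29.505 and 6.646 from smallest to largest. -29.505, 6.646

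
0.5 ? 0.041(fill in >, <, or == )>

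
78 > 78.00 False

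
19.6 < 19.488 False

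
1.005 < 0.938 False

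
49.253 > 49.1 True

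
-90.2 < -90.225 False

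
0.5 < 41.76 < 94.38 True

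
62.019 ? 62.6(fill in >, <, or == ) <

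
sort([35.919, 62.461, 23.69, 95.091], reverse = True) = [95.091, 62.461, 35.919, 23.69]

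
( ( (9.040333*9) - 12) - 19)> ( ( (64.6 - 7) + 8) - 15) False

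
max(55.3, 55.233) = 55.3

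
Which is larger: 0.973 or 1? 1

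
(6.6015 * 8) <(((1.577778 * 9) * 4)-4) False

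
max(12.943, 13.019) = 13.019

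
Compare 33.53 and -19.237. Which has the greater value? 33.53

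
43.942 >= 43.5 True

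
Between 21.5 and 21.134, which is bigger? 21.5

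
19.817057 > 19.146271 True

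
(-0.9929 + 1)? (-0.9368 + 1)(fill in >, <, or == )<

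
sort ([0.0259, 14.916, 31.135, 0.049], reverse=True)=[31.135, 14.916, 0.049, 0.0259]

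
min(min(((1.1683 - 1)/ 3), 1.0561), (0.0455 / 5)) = 0.0091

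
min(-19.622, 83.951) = -19.622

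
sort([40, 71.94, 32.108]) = [32.108, 40, 71.94]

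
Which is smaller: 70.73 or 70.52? 70.52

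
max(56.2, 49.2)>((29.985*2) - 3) False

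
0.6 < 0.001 False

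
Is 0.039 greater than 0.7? No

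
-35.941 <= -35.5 True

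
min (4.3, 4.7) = 4.3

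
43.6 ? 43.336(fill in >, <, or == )>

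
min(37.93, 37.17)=37.17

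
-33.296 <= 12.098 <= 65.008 True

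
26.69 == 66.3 False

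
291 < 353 True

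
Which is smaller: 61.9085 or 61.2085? 61.2085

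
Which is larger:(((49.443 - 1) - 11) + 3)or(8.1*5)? (8.1*5)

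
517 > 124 True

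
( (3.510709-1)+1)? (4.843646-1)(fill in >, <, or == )<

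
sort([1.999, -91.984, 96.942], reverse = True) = [96.942, 1.999, -91.984]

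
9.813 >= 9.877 False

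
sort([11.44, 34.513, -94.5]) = [-94.5, 11.44, 34.513]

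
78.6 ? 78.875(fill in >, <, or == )<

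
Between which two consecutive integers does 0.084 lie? 0 and 1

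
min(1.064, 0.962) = 0.962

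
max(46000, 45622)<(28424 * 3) True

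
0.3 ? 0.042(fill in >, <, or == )>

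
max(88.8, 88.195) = 88.8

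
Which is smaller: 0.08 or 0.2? 0.08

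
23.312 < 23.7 True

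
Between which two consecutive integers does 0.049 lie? 0 and 1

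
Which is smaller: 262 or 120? 120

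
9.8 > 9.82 False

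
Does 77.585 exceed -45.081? Yes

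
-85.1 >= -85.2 True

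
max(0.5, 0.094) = 0.5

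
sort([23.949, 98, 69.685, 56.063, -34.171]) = [-34.171, 23.949, 56.063, 69.685, 98]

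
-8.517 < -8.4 True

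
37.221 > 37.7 False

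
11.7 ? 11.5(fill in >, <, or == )>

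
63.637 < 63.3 False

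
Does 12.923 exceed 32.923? No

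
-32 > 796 False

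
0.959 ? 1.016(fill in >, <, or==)<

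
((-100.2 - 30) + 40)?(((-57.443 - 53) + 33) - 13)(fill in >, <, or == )>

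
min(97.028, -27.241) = -27.241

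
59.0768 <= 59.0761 False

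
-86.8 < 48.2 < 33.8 False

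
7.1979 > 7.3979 False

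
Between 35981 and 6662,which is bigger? 35981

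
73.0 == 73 True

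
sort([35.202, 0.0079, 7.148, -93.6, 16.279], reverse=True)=[35.202, 16.279, 7.148, 0.0079, -93.6]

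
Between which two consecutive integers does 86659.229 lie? 86659 and 86660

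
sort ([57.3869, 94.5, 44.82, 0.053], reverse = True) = [94.5, 57.3869, 44.82, 0.053]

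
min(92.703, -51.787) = -51.787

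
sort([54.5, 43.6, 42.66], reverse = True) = [54.5, 43.6, 42.66]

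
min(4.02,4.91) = 4.02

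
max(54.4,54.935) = 54.935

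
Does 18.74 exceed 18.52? Yes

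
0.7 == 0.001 False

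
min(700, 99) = 99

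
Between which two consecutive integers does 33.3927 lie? 33 and 34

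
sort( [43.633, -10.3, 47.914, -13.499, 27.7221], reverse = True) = [47.914, 43.633, 27.7221, -10.3, -13.499]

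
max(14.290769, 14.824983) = 14.824983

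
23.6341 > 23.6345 False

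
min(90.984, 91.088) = 90.984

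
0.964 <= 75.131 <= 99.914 True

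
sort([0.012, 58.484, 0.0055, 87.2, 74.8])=[0.0055, 0.012, 58.484, 74.8, 87.2]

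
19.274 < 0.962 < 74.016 False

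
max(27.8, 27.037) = 27.8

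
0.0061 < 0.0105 True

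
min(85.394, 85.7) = 85.394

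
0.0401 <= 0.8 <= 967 True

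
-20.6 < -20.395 True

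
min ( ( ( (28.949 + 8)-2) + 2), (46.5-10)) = 36.5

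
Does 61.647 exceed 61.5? Yes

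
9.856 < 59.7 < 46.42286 False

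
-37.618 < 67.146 True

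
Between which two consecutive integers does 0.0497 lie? 0 and 1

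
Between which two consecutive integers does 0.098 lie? 0 and 1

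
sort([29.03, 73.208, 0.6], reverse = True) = [73.208, 29.03, 0.6]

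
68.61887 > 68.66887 False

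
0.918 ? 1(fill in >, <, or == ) <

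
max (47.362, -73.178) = 47.362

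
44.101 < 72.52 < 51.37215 False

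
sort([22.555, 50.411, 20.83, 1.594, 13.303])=[1.594, 13.303, 20.83, 22.555, 50.411]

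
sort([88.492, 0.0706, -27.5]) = [-27.5, 0.0706, 88.492]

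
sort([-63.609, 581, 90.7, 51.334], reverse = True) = [581, 90.7, 51.334, -63.609]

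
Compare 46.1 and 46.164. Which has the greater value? 46.164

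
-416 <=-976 False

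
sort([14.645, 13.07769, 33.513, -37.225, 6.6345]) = [-37.225, 6.6345, 13.07769, 14.645, 33.513]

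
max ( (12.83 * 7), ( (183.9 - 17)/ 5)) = 89.81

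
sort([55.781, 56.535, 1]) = [1, 55.781, 56.535]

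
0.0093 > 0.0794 False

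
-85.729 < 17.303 True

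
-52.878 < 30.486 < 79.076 True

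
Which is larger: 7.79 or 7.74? 7.79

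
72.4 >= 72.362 True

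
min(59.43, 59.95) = 59.43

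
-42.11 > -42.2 True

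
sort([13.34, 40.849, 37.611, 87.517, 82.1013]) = [13.34, 37.611, 40.849, 82.1013, 87.517]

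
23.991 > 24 False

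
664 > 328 True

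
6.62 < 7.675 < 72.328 True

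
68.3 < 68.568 True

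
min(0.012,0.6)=0.012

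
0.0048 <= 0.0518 True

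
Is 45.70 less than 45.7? No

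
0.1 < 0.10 False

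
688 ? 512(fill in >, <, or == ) >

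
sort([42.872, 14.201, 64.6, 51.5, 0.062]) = [0.062, 14.201, 42.872, 51.5, 64.6]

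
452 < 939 True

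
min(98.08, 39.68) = 39.68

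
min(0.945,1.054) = 0.945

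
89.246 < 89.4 True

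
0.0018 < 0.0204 True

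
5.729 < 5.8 True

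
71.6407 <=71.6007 False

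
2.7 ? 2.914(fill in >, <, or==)<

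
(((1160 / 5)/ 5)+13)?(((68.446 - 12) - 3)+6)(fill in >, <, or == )<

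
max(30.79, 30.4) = 30.79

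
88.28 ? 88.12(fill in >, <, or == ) >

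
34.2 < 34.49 True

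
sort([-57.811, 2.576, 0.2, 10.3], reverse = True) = [10.3, 2.576, 0.2, -57.811]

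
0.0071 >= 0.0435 False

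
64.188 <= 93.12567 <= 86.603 False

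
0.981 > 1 False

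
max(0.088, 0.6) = 0.6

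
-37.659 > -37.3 False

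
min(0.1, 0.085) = 0.085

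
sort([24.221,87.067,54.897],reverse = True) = [87.067,54.897,24.221]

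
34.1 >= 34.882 False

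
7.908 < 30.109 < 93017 True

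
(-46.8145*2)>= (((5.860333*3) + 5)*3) False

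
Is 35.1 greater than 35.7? No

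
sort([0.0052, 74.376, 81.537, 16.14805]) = [0.0052, 16.14805, 74.376, 81.537]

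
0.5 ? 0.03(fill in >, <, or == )>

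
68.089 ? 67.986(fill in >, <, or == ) >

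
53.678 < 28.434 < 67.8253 False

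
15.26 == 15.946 False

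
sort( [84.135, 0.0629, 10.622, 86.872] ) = [0.0629, 10.622, 84.135, 86.872]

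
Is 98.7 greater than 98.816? No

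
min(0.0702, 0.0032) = 0.0032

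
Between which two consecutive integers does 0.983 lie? 0 and 1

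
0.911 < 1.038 True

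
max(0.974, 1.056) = 1.056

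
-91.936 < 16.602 True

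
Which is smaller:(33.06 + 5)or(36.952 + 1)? (36.952 + 1)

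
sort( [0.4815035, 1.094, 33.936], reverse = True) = [33.936, 1.094, 0.4815035]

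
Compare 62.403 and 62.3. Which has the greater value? 62.403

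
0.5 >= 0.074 True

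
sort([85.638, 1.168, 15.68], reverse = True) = [85.638, 15.68, 1.168]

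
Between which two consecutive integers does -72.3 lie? -73 and -72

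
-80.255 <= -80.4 False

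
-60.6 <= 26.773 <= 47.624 True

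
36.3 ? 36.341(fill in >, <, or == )<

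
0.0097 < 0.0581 True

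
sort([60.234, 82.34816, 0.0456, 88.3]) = [0.0456, 60.234, 82.34816, 88.3]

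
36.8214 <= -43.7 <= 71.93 False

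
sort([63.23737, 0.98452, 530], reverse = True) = [530, 63.23737, 0.98452]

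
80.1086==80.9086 False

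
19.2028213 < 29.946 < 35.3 True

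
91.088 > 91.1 False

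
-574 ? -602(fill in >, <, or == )>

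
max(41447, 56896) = 56896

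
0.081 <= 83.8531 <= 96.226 True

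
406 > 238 True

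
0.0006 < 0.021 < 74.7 True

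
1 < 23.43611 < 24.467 True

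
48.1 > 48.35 False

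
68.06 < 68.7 True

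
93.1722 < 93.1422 False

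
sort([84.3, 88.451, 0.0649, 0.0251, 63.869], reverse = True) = [88.451, 84.3, 63.869, 0.0649, 0.0251]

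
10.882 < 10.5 False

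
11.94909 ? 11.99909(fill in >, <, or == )<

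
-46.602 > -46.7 True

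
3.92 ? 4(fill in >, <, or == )<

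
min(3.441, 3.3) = 3.3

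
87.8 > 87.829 False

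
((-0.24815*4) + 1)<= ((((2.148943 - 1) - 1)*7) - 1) True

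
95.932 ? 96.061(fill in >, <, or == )<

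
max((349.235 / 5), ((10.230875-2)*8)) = 69.847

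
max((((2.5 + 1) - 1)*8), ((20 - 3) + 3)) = 20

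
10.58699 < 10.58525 False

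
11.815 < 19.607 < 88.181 True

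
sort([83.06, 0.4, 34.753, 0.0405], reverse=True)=[83.06, 34.753, 0.4, 0.0405]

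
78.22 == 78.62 False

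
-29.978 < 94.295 True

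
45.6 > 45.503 True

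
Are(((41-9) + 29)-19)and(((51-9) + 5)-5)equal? Yes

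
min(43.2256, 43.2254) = 43.2254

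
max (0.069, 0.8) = 0.8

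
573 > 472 True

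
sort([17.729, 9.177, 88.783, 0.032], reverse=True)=[88.783, 17.729, 9.177, 0.032]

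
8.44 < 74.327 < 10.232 False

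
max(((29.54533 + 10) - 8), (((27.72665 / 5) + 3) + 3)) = 31.54533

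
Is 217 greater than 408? No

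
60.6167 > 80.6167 False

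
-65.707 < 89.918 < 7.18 False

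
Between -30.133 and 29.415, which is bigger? 29.415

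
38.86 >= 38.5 True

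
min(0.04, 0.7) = 0.04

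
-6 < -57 False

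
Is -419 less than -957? No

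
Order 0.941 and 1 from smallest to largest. 0.941, 1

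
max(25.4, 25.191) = 25.4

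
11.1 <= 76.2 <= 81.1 True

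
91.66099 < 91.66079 False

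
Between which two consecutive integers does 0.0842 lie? 0 and 1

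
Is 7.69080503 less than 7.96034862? Yes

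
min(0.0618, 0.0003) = 0.0003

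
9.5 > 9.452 True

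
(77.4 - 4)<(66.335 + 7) False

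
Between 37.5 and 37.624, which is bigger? 37.624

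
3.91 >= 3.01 True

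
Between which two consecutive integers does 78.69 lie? 78 and 79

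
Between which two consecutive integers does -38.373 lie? -39 and -38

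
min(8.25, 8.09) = 8.09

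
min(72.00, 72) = 72.00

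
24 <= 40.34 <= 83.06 True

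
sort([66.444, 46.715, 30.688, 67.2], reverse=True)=[67.2, 66.444, 46.715, 30.688]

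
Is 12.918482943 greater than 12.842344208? Yes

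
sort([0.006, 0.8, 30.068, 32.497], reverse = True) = [32.497, 30.068, 0.8, 0.006]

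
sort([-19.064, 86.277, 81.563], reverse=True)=[86.277, 81.563, -19.064]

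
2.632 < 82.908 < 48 False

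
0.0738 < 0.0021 False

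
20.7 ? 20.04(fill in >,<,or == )>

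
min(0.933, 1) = 0.933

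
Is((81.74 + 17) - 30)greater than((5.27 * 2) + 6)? Yes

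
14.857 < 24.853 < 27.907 True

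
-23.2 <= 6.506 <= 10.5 True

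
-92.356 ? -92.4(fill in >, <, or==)>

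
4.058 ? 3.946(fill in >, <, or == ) >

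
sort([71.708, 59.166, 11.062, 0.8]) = [0.8, 11.062, 59.166, 71.708]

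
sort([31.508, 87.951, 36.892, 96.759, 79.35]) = [31.508, 36.892, 79.35, 87.951, 96.759]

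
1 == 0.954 False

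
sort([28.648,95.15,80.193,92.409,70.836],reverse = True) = [95.15,92.409,80.193,70.836,28.648]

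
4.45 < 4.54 True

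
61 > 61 False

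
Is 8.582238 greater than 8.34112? Yes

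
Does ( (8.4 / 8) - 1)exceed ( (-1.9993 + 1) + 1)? Yes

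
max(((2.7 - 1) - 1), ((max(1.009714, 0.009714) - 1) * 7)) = 0.7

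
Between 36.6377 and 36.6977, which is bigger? 36.6977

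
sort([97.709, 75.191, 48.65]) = [48.65, 75.191, 97.709]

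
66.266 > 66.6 False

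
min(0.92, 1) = 0.92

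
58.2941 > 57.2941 True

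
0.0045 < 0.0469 True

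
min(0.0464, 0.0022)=0.0022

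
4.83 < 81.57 True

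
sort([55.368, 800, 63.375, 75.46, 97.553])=[55.368, 63.375, 75.46, 97.553, 800]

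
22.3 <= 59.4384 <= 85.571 True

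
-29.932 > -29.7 False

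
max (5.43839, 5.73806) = 5.73806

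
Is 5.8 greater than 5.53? Yes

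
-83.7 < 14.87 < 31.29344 True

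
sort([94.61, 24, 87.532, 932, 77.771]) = [24, 77.771, 87.532, 94.61, 932]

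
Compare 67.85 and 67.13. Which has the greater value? 67.85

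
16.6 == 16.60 True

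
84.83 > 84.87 False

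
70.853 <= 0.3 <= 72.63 False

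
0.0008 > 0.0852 False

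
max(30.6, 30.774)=30.774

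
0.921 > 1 False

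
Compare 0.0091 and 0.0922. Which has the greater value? 0.0922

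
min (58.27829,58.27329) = 58.27329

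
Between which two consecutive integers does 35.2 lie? 35 and 36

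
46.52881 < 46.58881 True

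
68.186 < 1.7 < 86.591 False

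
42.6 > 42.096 True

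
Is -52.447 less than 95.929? Yes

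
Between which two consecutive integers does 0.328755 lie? 0 and 1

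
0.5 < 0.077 False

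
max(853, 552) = 853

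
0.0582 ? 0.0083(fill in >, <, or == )>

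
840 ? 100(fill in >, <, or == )>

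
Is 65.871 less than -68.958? No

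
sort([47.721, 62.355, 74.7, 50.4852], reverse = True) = [74.7, 62.355, 50.4852, 47.721]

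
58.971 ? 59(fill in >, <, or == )<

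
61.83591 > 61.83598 False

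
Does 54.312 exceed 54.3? Yes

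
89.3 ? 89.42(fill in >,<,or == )<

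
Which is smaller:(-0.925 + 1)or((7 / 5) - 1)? (-0.925 + 1)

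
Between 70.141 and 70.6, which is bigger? 70.6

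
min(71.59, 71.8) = 71.59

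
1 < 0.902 False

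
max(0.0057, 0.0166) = 0.0166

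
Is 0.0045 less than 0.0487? Yes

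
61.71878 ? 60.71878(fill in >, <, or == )>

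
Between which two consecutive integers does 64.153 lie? 64 and 65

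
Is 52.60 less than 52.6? No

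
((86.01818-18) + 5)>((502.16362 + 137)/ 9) True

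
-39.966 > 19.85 False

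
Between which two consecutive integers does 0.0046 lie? 0 and 1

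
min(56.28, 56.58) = 56.28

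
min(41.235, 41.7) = 41.235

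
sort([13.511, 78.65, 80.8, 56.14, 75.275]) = [13.511, 56.14, 75.275, 78.65, 80.8]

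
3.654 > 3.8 False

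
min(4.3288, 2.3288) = 2.3288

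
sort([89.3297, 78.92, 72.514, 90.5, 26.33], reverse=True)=[90.5, 89.3297, 78.92, 72.514, 26.33]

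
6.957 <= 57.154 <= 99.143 True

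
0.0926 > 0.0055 True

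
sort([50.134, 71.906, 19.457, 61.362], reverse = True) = [71.906, 61.362, 50.134, 19.457]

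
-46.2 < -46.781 False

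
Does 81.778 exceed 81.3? Yes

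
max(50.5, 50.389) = 50.5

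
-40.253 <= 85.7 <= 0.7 False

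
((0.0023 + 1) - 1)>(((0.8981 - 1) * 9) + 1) False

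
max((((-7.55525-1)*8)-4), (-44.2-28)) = -72.2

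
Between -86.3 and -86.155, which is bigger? -86.155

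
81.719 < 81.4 False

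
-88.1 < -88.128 False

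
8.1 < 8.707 True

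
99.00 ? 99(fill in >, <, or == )==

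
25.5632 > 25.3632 True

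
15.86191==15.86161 False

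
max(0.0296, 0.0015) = 0.0296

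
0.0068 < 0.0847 True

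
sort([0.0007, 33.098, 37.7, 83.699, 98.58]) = [0.0007, 33.098, 37.7, 83.699, 98.58]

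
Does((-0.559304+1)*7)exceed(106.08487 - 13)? No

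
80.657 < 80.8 True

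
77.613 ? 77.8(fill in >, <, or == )<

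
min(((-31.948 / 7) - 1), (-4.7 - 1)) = -5.7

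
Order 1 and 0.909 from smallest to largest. 0.909, 1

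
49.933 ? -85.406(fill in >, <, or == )>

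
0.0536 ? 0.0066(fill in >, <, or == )>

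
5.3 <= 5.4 True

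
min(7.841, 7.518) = 7.518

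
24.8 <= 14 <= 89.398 False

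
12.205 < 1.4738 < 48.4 False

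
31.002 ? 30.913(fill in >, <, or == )>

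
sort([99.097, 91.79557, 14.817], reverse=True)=[99.097, 91.79557, 14.817]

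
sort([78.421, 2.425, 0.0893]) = [0.0893, 2.425, 78.421]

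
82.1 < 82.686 True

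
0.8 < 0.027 False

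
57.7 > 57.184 True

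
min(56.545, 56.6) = 56.545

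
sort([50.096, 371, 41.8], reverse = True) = [371, 50.096, 41.8]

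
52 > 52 False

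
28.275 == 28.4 False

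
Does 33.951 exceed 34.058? No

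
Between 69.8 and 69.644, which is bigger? 69.8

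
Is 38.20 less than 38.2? No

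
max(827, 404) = 827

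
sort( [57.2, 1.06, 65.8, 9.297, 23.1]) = [1.06, 9.297, 23.1, 57.2, 65.8]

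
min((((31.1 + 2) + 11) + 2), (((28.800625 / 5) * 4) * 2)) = 46.081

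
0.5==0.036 False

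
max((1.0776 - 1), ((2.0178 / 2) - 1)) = 0.0776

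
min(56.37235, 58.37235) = 56.37235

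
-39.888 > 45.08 False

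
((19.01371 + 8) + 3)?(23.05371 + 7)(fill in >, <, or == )<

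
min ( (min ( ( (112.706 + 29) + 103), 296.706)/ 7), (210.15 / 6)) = 34.958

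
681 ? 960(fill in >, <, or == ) <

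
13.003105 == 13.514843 False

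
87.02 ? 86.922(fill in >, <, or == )>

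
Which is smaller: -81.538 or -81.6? -81.6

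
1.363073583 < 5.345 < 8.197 True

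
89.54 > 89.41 True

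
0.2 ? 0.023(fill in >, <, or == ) >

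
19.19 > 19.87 False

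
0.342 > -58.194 True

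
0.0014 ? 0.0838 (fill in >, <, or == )<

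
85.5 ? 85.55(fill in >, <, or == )<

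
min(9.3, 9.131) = 9.131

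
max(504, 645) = 645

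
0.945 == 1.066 False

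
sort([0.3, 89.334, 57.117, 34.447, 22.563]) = [0.3, 22.563, 34.447, 57.117, 89.334]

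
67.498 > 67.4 True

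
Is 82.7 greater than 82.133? Yes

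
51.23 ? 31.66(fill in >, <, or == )>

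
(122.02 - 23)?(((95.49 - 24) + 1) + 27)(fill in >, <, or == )<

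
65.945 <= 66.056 True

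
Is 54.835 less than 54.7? No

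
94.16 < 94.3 True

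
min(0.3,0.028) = 0.028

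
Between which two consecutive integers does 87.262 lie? 87 and 88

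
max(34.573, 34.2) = 34.573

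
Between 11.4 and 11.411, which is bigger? 11.411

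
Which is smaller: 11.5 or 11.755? 11.5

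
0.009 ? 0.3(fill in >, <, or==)<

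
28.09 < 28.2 True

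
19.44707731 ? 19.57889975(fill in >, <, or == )<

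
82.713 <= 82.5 False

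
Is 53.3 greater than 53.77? No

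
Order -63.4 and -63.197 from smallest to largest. -63.4, -63.197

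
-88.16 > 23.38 False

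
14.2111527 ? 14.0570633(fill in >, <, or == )>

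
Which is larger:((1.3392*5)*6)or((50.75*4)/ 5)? ((50.75*4)/ 5)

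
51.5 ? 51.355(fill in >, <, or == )>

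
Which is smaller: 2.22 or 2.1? 2.1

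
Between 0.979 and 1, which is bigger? 1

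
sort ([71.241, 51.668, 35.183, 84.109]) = [35.183, 51.668, 71.241, 84.109]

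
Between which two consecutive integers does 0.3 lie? 0 and 1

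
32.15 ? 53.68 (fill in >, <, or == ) <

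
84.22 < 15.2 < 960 False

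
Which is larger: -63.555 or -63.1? -63.1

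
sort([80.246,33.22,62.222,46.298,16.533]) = [16.533,33.22,46.298,62.222,80.246]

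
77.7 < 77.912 True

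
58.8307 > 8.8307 True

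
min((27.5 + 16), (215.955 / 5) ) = 43.191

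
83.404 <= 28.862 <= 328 False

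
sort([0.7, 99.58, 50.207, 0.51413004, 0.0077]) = [0.0077, 0.51413004, 0.7, 50.207, 99.58]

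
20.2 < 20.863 True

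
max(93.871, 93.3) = 93.871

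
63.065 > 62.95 True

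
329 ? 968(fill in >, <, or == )<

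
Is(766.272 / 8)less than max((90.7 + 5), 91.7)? No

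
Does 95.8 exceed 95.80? No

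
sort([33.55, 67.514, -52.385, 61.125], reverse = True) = [67.514, 61.125, 33.55, -52.385]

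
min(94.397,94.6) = 94.397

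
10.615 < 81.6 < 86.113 True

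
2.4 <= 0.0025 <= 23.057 False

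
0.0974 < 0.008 False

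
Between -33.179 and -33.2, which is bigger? -33.179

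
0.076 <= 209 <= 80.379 False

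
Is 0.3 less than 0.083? No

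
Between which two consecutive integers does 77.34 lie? 77 and 78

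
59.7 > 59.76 False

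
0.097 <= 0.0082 False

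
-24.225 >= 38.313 False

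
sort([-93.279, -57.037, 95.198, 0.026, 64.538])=[-93.279, -57.037, 0.026, 64.538, 95.198]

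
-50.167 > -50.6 True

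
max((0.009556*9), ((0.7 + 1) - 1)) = 0.7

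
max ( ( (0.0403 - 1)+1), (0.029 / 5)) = 0.0403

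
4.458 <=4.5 True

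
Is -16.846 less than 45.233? Yes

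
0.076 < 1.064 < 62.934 True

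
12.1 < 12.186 True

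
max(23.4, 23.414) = 23.414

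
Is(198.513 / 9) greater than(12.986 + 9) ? Yes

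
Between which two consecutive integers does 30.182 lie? 30 and 31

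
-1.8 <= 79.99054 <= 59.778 False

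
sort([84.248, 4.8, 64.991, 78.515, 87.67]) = [4.8, 64.991, 78.515, 84.248, 87.67]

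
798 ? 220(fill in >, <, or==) >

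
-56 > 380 False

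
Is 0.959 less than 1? Yes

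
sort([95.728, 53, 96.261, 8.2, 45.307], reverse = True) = [96.261, 95.728, 53, 45.307, 8.2]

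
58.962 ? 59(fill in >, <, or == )<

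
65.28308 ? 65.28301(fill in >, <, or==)>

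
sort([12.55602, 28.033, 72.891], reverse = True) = [72.891, 28.033, 12.55602]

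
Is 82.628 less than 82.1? No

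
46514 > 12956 True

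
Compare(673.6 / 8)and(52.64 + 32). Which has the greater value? (52.64 + 32)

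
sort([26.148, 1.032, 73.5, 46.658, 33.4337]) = [1.032, 26.148, 33.4337, 46.658, 73.5]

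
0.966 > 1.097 False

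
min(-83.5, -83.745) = -83.745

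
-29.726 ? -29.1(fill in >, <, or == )<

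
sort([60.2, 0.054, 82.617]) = [0.054, 60.2, 82.617]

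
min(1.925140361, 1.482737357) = 1.482737357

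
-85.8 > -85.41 False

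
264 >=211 True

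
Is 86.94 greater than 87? No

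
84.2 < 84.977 True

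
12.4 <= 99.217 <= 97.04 False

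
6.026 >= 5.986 True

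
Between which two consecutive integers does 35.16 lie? 35 and 36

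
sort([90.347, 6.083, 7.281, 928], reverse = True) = [928, 90.347, 7.281, 6.083]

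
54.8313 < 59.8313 True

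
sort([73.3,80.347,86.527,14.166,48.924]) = [14.166,48.924,73.3,80.347,86.527]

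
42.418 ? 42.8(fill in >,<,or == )<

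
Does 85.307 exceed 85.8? No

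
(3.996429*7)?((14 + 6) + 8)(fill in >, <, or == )<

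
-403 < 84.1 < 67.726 False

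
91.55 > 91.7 False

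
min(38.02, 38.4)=38.02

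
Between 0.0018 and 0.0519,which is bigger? 0.0519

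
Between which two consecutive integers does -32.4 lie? -33 and -32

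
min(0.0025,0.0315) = 0.0025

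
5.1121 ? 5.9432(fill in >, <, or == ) <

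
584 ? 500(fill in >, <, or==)>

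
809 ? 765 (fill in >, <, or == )>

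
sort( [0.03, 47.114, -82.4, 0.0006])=[-82.4, 0.0006, 0.03, 47.114]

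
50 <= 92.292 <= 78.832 False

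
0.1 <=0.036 False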